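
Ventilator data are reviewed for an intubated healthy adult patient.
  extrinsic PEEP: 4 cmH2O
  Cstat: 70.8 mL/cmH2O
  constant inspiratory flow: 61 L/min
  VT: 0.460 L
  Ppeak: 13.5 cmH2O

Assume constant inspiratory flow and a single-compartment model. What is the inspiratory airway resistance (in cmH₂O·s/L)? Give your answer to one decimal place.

Flow: 61 L/min ÷ 60 = 1.0167 L/s.
Equation of motion (constant flow): PIP = Vt/C + R·V̇ + PEEP.
R·V̇ = PIP − Vt/C − PEEP = 13.5 − 460/70.8 − 4 = 13.5 − 6.497 − 4 = 3.003 cmH2O.
R = 3.003 / 1.0167 = 2.954 cmH2O·s/L.

3.0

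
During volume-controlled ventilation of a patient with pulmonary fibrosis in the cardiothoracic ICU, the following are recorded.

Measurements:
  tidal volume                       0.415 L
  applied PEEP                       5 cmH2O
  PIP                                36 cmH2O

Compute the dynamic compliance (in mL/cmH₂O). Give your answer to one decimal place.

13.4

Dynamic compliance = Vt / (PIP − PEEP) = 415 / (36 − 5) = 415 / 31.0 = 13.387 mL/cmH2O.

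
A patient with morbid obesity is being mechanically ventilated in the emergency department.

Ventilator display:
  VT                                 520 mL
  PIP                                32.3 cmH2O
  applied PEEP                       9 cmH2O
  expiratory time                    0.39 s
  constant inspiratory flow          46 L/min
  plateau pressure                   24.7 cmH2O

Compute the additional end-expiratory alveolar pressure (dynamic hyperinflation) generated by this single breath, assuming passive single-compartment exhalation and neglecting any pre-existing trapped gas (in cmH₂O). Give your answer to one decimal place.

Flow: 46 L/min ÷ 60 = 0.7667 L/s.
R = (PIP − Pplat)/V̇ = (32.3 − 24.7) / 0.7667 = 7.6/0.7667 = 9.913 cmH2O·s/L.
C = Vt/(Pplat − PEEP) = 520.0 / (24.7 − 9) = 520.0/15.7 = 33.121 mL/cmH2O.
τ = R × C = 9.913 × 0.03312 L/cmH2O = 0.3283 s.
Fraction remaining = e^(−Te/τ) = e^(−0.39/0.3283) = 0.3048; trapped volume = 520.0 × 0.3048 = 158.5 mL.
Additional alveolar pressure from trapping ≈ V_trapped / C = 158.5 / 33.121 = 4.785 cmH2O.

4.8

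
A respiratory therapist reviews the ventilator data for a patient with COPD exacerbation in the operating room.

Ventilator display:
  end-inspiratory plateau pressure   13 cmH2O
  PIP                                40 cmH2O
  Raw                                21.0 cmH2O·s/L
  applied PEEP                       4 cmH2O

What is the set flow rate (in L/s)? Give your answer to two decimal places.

1.29

flow = (PIP − Pplat) / Raw = 27.0 / 21.0 = 1.286 L/s.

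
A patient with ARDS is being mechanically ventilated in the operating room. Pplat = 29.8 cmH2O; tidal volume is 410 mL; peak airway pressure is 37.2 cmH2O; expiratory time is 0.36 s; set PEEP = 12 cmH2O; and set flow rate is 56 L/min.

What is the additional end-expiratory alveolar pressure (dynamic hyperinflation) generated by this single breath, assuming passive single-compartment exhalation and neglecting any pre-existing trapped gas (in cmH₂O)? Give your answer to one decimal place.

Flow: 56 L/min ÷ 60 = 0.9333 L/s.
R = (PIP − Pplat)/V̇ = (37.2 − 29.8) / 0.9333 = 7.4/0.9333 = 7.929 cmH2O·s/L.
C = Vt/(Pplat − PEEP) = 410.0 / (29.8 − 12) = 410.0/17.8 = 23.034 mL/cmH2O.
τ = R × C = 7.929 × 0.02303 L/cmH2O = 0.1826 s.
Fraction remaining = e^(−Te/τ) = e^(−0.36/0.1826) = 0.1392; trapped volume = 410.0 × 0.1392 = 57.072 mL.
Additional alveolar pressure from trapping ≈ V_trapped / C = 57.072 / 23.034 = 2.478 cmH2O.

2.5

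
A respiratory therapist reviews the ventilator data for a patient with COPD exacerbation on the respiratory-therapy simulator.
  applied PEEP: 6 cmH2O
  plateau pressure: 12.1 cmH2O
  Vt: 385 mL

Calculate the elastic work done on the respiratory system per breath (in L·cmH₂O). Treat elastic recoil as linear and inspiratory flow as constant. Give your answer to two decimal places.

1.17

Elastic work ≈ ½ × (Pplat − PEEP) × Vt = 0.5 × (12.1 − 6) × 0.385 L = 0.5 × 6.1 × 0.385 = 1.174 L·cmH2O.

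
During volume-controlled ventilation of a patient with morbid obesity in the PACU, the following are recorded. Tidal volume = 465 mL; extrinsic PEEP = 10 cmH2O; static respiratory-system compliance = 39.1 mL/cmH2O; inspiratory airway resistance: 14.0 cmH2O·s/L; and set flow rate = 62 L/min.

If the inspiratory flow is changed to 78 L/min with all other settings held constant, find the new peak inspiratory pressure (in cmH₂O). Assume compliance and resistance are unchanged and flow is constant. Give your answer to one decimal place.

40.1

Flow: 62 L/min ÷ 60 = 1.0333 L/s.
New flow: 78 L/min ÷ 60 = 1.3 L/s.
PIP = Vt/C + R·V̇ + PEEP (constant-flow equation of motion).
Only the resistive term changes: ΔPIP = R × ΔV̇ = 14.0 × (1.3 − 1.0333) = 14.0 × 0.2667 = 3.734 cmH2O.
Original PIP = 465/39.1 + 14.0×1.0333 + 10 = 36.359 cmH2O; new PIP = 36.359 + (3.734) = 40.093 cmH2O.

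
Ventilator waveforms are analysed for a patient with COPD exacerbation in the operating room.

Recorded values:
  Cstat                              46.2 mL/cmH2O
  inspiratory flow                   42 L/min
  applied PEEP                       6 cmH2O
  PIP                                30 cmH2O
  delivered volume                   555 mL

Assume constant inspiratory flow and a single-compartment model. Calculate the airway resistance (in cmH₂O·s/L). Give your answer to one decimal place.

17.1

Flow: 42 L/min ÷ 60 = 0.7 L/s.
Equation of motion (constant flow): PIP = Vt/C + R·V̇ + PEEP.
R·V̇ = PIP − Vt/C − PEEP = 30 − 555/46.2 − 6 = 30 − 12.013 − 6 = 11.987 cmH2O.
R = 11.987 / 0.7 = 17.124 cmH2O·s/L.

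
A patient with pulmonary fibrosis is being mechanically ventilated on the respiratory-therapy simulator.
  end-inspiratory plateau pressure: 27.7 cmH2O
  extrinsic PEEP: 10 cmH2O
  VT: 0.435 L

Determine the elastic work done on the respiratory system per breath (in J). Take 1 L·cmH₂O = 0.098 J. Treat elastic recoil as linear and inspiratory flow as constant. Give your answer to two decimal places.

Elastic work ≈ ½ × (Pplat − PEEP) × Vt = 0.5 × (27.7 − 10) × 0.435 L = 0.5 × 17.7 × 0.435 = 3.85 L·cmH2O.
× 0.098 J/(L·cmH2O) → 0.3773 J.

0.38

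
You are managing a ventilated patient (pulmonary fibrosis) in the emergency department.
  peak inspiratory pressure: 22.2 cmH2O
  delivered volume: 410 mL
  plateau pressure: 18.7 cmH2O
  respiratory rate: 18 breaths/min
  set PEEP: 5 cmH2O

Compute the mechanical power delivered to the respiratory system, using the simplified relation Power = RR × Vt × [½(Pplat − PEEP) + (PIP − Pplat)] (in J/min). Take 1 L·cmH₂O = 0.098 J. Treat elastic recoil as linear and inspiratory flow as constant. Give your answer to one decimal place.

7.5

Per-breath work = Vt × [½(Pplat−PEEP) + (PIP−Pplat)] = 0.410 × [0.5×13.7 + 3.5] = 0.410 × 10.35 = 4.244 L·cmH2O.
Power = 18 × 4.244 = 76.392 L·cmH2O/min.
× 0.098 J/(L·cmH2O) → 7.486 J/min.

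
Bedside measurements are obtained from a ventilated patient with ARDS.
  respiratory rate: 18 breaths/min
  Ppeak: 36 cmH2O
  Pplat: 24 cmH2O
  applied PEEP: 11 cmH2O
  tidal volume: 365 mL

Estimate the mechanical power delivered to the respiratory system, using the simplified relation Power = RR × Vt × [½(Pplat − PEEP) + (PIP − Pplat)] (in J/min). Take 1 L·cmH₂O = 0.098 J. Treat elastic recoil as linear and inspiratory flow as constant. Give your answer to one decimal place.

Per-breath work = Vt × [½(Pplat−PEEP) + (PIP−Pplat)] = 0.365 × [0.5×13.0 + 12.0] = 0.365 × 18.5 = 6.753 L·cmH2O.
Power = 18 × 6.753 = 121.55 L·cmH2O/min.
× 0.098 J/(L·cmH2O) → 11.912 J/min.

11.9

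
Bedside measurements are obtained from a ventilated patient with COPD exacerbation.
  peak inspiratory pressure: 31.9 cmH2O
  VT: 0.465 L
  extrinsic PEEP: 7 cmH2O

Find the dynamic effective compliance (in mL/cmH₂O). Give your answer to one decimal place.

Dynamic compliance = Vt / (PIP − PEEP) = 465 / (31.9 − 7) = 465 / 24.9 = 18.675 mL/cmH2O.

18.7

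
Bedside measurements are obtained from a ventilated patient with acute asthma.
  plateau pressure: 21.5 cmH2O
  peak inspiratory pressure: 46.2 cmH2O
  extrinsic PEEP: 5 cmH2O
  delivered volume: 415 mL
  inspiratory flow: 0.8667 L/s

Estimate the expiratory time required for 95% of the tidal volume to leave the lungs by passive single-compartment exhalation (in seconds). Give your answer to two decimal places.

R = (PIP − Pplat)/V̇ = (46.2 − 21.5) / 0.8667 = 24.7/0.8667 = 28.499 cmH2O·s/L.
C = Vt/(Pplat − PEEP) = 415.0 / (21.5 − 5) = 415.0/16.5 = 25.152 mL/cmH2O.
τ = R × C = 28.499 × 0.02515 L/cmH2O = 0.7167 s.
t = −τ·ln(1 − 0.95) = −0.7167·ln(0.05) = 2.147 s.

2.15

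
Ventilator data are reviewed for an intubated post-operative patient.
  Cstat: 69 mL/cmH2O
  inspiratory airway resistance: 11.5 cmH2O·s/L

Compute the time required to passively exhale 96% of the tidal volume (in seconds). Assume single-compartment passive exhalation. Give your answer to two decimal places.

τ = R × C = 11.5 × 69 mL/cmH2O = 11.5 × 0.069 L/cmH2O = 0.7935 s.
Exhaled fraction f = 1 − e^(−t/τ) → t = −τ·ln(1 − f) = −0.7935·ln(0.04) = 2.554 s.

2.55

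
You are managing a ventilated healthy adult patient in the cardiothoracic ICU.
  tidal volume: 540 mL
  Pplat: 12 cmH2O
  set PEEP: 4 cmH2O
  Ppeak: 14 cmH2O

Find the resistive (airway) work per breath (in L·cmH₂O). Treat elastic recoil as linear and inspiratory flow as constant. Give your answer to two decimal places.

1.08

With constant inspiratory flow the resistive pressure is constant at PIP − Pplat = 14 − 12 = 2.0 cmH2O, so resistive work = 2.0 × 0.540 = 1.08 L·cmH2O.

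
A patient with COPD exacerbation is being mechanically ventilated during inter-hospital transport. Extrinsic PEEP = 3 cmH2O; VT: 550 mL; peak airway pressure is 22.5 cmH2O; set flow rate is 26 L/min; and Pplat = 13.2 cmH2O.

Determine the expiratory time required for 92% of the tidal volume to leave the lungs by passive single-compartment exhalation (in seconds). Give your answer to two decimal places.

Flow: 26 L/min ÷ 60 = 0.4333 L/s.
R = (PIP − Pplat)/V̇ = (22.5 − 13.2) / 0.4333 = 9.3/0.4333 = 21.463 cmH2O·s/L.
C = Vt/(Pplat − PEEP) = 550.0 / (13.2 − 3) = 550.0/10.2 = 53.922 mL/cmH2O.
τ = R × C = 21.463 × 0.05392 L/cmH2O = 1.157 s.
t = −τ·ln(1 − 0.92) = −1.157·ln(0.08) = 2.922 s.

2.92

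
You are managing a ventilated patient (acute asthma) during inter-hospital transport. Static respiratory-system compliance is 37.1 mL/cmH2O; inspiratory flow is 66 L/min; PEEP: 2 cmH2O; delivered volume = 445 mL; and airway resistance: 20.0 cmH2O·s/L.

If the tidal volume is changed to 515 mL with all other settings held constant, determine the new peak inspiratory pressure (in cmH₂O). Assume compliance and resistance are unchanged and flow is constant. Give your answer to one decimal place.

Flow: 66 L/min ÷ 60 = 1.1 L/s.
PIP = Vt/C + R·V̇ + PEEP (constant-flow equation of motion).
Only the elastic term changes: ΔPIP = ΔVt / C = (515 − 445) / 37.1 = 1.887 cmH2O.
Original PIP = 445/37.1 + 20.0×1.1 + 2 = 35.995 cmH2O; new PIP = 35.995 + (1.887) = 37.882 cmH2O.

37.9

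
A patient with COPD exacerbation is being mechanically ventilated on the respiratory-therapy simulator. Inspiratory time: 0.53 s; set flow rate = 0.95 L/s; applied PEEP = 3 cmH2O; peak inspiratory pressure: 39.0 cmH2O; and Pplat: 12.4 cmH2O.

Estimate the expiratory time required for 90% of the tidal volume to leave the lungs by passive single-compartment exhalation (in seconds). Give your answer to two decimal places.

3.45

Vt = flow × Ti = 0.95 L/s × 0.53 s × 1000 mL/L = 503.5 mL.
R = (PIP − Pplat)/V̇ = (39.0 − 12.4) / 0.95 = 26.6/0.95 = 28.0 cmH2O·s/L.
C = Vt/(Pplat − PEEP) = 503.5 / (12.4 − 3) = 503.5/9.4 = 53.564 mL/cmH2O.
τ = R × C = 28.0 × 0.05356 L/cmH2O = 1.5 s.
t = −τ·ln(1 − 0.90) = −1.5·ln(0.1) = 3.454 s.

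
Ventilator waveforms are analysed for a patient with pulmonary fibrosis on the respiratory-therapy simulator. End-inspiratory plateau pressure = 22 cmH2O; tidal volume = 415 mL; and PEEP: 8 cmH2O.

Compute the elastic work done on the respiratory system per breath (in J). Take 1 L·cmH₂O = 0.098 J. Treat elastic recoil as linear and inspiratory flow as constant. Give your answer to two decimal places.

Elastic work ≈ ½ × (Pplat − PEEP) × Vt = 0.5 × (22 − 8) × 0.415 L = 0.5 × 14.0 × 0.415 = 2.905 L·cmH2O.
× 0.098 J/(L·cmH2O) → 0.2847 J.

0.28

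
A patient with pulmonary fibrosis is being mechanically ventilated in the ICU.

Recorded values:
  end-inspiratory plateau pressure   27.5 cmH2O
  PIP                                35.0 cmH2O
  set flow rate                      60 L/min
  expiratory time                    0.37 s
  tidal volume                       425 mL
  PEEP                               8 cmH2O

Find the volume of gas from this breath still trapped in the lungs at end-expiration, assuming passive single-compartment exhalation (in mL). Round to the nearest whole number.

Flow: 60 L/min ÷ 60 = 1 L/s.
R = (PIP − Pplat)/V̇ = (35.0 − 27.5) / 1 = 7.5/1 = 7.5 cmH2O·s/L.
C = Vt/(Pplat − PEEP) = 425.0 / (27.5 − 8) = 425.0/19.5 = 21.795 mL/cmH2O.
τ = R × C = 7.5 × 0.0218 L/cmH2O = 0.1635 s.
Fraction remaining = e^(−Te/τ) = e^(−0.37/0.1635) = 0.104.
Trapped volume = 425.0 × 0.104 = 44.2 mL.

44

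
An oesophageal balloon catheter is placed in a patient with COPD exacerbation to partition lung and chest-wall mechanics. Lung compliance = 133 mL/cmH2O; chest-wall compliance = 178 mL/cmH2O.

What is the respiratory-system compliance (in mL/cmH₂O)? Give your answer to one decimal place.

76.1

Lung and chest wall are elastances in series: 1/Crs = 1/CL + 1/Ccw.
1/Crs = 1/133 + 1/178 = 0.01314.
Crs = 76.104 mL/cmH2O.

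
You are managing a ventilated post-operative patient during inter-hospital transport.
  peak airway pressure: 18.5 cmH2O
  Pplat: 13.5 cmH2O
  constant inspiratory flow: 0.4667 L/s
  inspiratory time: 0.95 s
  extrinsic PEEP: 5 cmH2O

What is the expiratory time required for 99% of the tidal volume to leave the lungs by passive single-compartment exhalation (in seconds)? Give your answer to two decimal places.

Vt = flow × Ti = 0.4667 L/s × 0.95 s × 1000 mL/L = 443.37 mL.
R = (PIP − Pplat)/V̇ = (18.5 − 13.5) / 0.4667 = 5.0/0.4667 = 10.714 cmH2O·s/L.
C = Vt/(Pplat − PEEP) = 443.37 / (13.5 − 5) = 443.37/8.5 = 52.161 mL/cmH2O.
τ = R × C = 10.714 × 0.05216 L/cmH2O = 0.5588 s.
t = −τ·ln(1 − 0.99) = −0.5588·ln(0.01) = 2.573 s.

2.57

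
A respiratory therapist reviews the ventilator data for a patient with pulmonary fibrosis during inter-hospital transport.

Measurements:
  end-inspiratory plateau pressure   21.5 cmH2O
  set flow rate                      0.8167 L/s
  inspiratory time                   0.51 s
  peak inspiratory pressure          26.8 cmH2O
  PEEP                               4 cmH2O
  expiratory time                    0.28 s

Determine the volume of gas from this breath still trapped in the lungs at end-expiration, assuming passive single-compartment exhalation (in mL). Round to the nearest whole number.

68

Vt = flow × Ti = 0.8167 L/s × 0.51 s × 1000 mL/L = 416.52 mL.
R = (PIP − Pplat)/V̇ = (26.8 − 21.5) / 0.8167 = 5.3/0.8167 = 6.49 cmH2O·s/L.
C = Vt/(Pplat − PEEP) = 416.52 / (21.5 − 4) = 416.52/17.5 = 23.801 mL/cmH2O.
τ = R × C = 6.49 × 0.0238 L/cmH2O = 0.1545 s.
Fraction remaining = e^(−Te/τ) = e^(−0.28/0.1545) = 0.1633.
Trapped volume = 416.52 × 0.1633 = 68.018 mL.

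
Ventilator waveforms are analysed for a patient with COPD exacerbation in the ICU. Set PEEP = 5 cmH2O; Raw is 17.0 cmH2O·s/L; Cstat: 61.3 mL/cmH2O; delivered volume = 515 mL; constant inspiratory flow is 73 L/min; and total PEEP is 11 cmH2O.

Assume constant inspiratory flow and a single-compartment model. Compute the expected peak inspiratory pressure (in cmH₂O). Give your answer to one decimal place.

40.1

Flow: 73 L/min ÷ 60 = 1.2167 L/s.
Total PEEP = 11 cmH2O (set 5 + intrinsic 6); this is the baseline alveolar pressure.
Equation of motion (constant flow): PIP = Vt/C + R·V̇ + PEEP.
PIP = 515/61.3 + 17.0×1.2167 + 11 = 8.401 + 20.684 + 11 = 40.085 cmH2O.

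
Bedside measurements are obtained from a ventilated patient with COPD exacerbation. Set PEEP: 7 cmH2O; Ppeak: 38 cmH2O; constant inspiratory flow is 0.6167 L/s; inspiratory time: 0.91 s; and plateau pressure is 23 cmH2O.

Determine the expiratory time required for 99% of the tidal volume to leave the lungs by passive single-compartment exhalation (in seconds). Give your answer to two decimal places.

3.93

Vt = flow × Ti = 0.6167 L/s × 0.91 s × 1000 mL/L = 561.2 mL.
R = (PIP − Pplat)/V̇ = (38 − 23) / 0.6167 = 15.0/0.6167 = 24.323 cmH2O·s/L.
C = Vt/(Pplat − PEEP) = 561.2 / (23 − 7) = 561.2/16.0 = 35.075 mL/cmH2O.
τ = R × C = 24.323 × 0.03508 L/cmH2O = 0.8533 s.
t = −τ·ln(1 − 0.99) = −0.8533·ln(0.01) = 3.93 s.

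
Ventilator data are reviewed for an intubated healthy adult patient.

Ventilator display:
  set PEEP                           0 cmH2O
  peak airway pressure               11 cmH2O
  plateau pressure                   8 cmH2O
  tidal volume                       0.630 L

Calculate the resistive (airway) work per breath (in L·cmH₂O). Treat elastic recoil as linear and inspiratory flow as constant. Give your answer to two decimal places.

1.89

With constant inspiratory flow the resistive pressure is constant at PIP − Pplat = 11 − 8 = 3.0 cmH2O, so resistive work = 3.0 × 0.630 = 1.89 L·cmH2O.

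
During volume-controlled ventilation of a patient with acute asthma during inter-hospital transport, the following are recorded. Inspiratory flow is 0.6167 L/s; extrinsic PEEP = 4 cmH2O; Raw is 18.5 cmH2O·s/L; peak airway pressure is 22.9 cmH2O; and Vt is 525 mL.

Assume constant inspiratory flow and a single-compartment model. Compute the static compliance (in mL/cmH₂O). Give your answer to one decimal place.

70.1

Equation of motion (constant flow): PIP = Vt/C + R·V̇ + PEEP.
Vt/C = PIP − R·V̇ − PEEP = 22.9 − 18.5×0.6167 − 4 = 22.9 − 11.409 − 4 = 7.491 cmH2O.
C = Vt / 7.491 = 525 / 7.491 = 70.084 mL/cmH2O.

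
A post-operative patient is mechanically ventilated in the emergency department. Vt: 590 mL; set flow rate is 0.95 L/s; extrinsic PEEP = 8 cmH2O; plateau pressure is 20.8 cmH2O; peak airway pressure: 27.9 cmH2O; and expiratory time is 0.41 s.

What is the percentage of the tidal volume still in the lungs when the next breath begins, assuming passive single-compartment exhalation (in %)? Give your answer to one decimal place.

R = (PIP − Pplat)/V̇ = (27.9 − 20.8) / 0.95 = 7.1/0.95 = 7.474 cmH2O·s/L.
C = Vt/(Pplat − PEEP) = 590.0 / (20.8 − 8) = 590.0/12.8 = 46.094 mL/cmH2O.
τ = R × C = 7.474 × 0.04609 L/cmH2O = 0.3445 s.
Fraction remaining at end-expiration = e^(−Te/τ) = e^(−0.41/0.3445) = 0.3042 → 30.42%.

30.4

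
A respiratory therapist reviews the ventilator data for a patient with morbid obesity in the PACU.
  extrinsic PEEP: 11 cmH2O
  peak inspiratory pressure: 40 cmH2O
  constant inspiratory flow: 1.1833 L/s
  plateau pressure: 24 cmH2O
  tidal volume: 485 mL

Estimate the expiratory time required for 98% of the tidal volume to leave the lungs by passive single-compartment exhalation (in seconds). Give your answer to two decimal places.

R = (PIP − Pplat)/V̇ = (40 − 24) / 1.1833 = 16.0/1.1833 = 13.522 cmH2O·s/L.
C = Vt/(Pplat − PEEP) = 485.0 / (24 − 11) = 485.0/13.0 = 37.308 mL/cmH2O.
τ = R × C = 13.522 × 0.03731 L/cmH2O = 0.5045 s.
t = −τ·ln(1 − 0.98) = −0.5045·ln(0.02) = 1.974 s.

1.97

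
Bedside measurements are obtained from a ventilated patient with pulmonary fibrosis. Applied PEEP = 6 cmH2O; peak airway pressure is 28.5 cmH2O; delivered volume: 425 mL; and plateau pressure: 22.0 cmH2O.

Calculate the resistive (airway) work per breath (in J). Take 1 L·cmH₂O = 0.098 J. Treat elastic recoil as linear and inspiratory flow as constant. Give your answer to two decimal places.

0.27

With constant inspiratory flow the resistive pressure is constant at PIP − Pplat = 28.5 − 22.0 = 6.5 cmH2O, so resistive work = 6.5 × 0.425 = 2.763 L·cmH2O.
× 0.098 J/(L·cmH2O) → 0.2708 J.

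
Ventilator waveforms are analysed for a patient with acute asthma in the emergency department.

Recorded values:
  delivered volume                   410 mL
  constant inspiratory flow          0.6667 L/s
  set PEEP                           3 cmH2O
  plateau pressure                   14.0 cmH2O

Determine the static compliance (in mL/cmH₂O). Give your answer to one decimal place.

Cstat = Vt / (Pplat − PEEP) = 410 / (14.0 − 3) = 410 / 11.0 = 37.273 mL/cmH2O.

37.3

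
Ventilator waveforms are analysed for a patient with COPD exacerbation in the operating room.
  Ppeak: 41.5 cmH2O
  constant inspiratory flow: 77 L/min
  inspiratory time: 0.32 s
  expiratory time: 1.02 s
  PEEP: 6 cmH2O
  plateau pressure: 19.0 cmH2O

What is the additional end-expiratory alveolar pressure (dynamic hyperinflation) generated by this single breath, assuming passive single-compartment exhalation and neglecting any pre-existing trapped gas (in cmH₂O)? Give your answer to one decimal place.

Flow: 77 L/min ÷ 60 = 1.2833 L/s.
Vt = flow × Ti = 1.2833 L/s × 0.32 s × 1000 mL/L = 410.66 mL.
R = (PIP − Pplat)/V̇ = (41.5 − 19.0) / 1.2833 = 22.5/1.2833 = 17.533 cmH2O·s/L.
C = Vt/(Pplat − PEEP) = 410.66 / (19.0 − 6) = 410.66/13.0 = 31.589 mL/cmH2O.
τ = R × C = 17.533 × 0.03159 L/cmH2O = 0.5539 s.
Fraction remaining = e^(−Te/τ) = e^(−1.02/0.5539) = 0.1586; trapped volume = 410.66 × 0.1586 = 65.131 mL.
Additional alveolar pressure from trapping ≈ V_trapped / C = 65.131 / 31.589 = 2.062 cmH2O.

2.1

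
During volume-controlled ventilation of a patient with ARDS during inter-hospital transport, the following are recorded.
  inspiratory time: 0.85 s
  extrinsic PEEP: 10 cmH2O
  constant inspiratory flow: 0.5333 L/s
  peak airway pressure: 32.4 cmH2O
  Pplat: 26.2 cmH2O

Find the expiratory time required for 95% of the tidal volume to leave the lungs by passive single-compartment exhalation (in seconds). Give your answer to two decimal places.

Vt = flow × Ti = 0.5333 L/s × 0.85 s × 1000 mL/L = 453.31 mL.
R = (PIP − Pplat)/V̇ = (32.4 − 26.2) / 0.5333 = 6.2/0.5333 = 11.626 cmH2O·s/L.
C = Vt/(Pplat − PEEP) = 453.31 / (26.2 − 10) = 453.31/16.2 = 27.982 mL/cmH2O.
τ = R × C = 11.626 × 0.02798 L/cmH2O = 0.3253 s.
t = −τ·ln(1 − 0.95) = −0.3253·ln(0.05) = 0.9745 s.

0.97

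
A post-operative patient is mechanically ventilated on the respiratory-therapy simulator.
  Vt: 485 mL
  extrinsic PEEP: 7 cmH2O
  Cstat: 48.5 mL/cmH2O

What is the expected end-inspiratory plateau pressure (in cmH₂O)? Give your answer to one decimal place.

17.0

Pplat = PEEP + Vt / Cstat = 7 + 485 / 48.5 = 7 + 10.0 = 17.0 cmH2O.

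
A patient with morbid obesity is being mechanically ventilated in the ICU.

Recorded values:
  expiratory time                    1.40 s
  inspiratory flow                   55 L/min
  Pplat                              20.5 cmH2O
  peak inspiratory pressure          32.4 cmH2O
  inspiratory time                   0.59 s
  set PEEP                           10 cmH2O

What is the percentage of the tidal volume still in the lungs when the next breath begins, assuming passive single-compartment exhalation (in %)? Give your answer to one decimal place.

12.3

Flow: 55 L/min ÷ 60 = 0.9167 L/s.
Vt = flow × Ti = 0.9167 L/s × 0.59 s × 1000 mL/L = 540.85 mL.
R = (PIP − Pplat)/V̇ = (32.4 − 20.5) / 0.9167 = 11.9/0.9167 = 12.981 cmH2O·s/L.
C = Vt/(Pplat − PEEP) = 540.85 / (20.5 − 10) = 540.85/10.5 = 51.51 mL/cmH2O.
τ = R × C = 12.981 × 0.05151 L/cmH2O = 0.6687 s.
Fraction remaining at end-expiration = e^(−Te/τ) = e^(−1.40/0.6687) = 0.1232 → 12.32%.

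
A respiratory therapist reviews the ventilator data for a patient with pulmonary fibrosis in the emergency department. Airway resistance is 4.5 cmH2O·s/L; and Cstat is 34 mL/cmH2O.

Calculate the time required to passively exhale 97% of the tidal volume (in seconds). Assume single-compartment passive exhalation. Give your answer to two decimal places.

τ = R × C = 4.5 × 34 mL/cmH2O = 4.5 × 0.034 L/cmH2O = 0.153 s.
Exhaled fraction f = 1 − e^(−t/τ) → t = −τ·ln(1 − f) = −0.153·ln(0.03) = 0.5365 s.

0.54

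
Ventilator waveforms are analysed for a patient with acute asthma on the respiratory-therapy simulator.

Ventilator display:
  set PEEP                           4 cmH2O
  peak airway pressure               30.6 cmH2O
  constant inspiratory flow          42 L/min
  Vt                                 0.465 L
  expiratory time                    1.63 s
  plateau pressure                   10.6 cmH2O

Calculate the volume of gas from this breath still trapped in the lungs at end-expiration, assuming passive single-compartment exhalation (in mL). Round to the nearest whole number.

Flow: 42 L/min ÷ 60 = 0.7 L/s.
R = (PIP − Pplat)/V̇ = (30.6 − 10.6) / 0.7 = 20.0/0.7 = 28.571 cmH2O·s/L.
C = Vt/(Pplat − PEEP) = 465.0 / (10.6 − 4) = 465.0/6.6 = 70.455 mL/cmH2O.
τ = R × C = 28.571 × 0.07046 L/cmH2O = 2.013 s.
Fraction remaining = e^(−Te/τ) = e^(−1.63/2.013) = 0.445.
Trapped volume = 465.0 × 0.445 = 206.93 mL.

207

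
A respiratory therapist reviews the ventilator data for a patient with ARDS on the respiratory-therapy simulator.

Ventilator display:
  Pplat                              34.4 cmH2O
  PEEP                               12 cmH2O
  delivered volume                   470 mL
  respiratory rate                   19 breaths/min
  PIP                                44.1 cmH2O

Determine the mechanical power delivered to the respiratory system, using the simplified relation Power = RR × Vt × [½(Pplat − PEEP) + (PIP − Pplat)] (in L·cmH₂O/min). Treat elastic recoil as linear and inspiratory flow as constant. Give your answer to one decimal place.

186.6

Per-breath work = Vt × [½(Pplat−PEEP) + (PIP−Pplat)] = 0.470 × [0.5×22.4 + 9.7] = 0.470 × 20.9 = 9.823 L·cmH2O.
Power = 19 × 9.823 = 186.64 L·cmH2O/min.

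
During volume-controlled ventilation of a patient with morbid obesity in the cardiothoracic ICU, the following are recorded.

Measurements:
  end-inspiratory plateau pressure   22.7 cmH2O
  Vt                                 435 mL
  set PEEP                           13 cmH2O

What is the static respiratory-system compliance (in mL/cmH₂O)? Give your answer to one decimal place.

Cstat = Vt / (Pplat − PEEP) = 435 / (22.7 − 13) = 435 / 9.7 = 44.845 mL/cmH2O.

44.8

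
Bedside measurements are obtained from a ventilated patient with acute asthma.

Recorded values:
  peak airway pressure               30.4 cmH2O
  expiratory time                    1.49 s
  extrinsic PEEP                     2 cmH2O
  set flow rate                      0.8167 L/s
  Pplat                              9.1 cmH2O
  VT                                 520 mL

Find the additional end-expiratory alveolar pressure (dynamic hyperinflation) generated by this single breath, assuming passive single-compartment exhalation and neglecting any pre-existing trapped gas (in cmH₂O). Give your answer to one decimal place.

3.3

R = (PIP − Pplat)/V̇ = (30.4 − 9.1) / 0.8167 = 21.3/0.8167 = 26.081 cmH2O·s/L.
C = Vt/(Pplat − PEEP) = 520.0 / (9.1 − 2) = 520.0/7.1 = 73.239 mL/cmH2O.
τ = R × C = 26.081 × 0.07324 L/cmH2O = 1.91 s.
Fraction remaining = e^(−Te/τ) = e^(−1.49/1.91) = 0.4584; trapped volume = 520.0 × 0.4584 = 238.37 mL.
Additional alveolar pressure from trapping ≈ V_trapped / C = 238.37 / 73.239 = 3.255 cmH2O.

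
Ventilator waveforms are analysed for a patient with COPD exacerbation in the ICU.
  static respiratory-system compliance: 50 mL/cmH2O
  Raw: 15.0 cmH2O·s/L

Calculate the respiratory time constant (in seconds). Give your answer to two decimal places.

τ = R × C = 15.0 × 50 mL/cmH2O = 15.0 × 0.050 L/cmH2O = 0.75 s.

0.75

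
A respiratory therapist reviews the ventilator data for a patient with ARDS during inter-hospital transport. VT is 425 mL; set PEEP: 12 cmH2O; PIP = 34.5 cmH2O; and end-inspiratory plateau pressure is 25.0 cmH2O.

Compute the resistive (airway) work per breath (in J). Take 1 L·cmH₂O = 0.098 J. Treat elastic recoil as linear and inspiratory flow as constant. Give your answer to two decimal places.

0.40

With constant inspiratory flow the resistive pressure is constant at PIP − Pplat = 34.5 − 25.0 = 9.5 cmH2O, so resistive work = 9.5 × 0.425 = 4.038 L·cmH2O.
× 0.098 J/(L·cmH2O) → 0.3957 J.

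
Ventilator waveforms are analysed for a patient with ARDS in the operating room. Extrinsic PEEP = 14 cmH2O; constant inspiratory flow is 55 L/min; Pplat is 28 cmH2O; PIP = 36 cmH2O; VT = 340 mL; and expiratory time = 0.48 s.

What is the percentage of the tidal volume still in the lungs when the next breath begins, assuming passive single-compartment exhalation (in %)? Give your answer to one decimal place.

10.4

Flow: 55 L/min ÷ 60 = 0.9167 L/s.
R = (PIP − Pplat)/V̇ = (36 − 28) / 0.9167 = 8.0/0.9167 = 8.727 cmH2O·s/L.
C = Vt/(Pplat − PEEP) = 340.0 / (28 − 14) = 340.0/14.0 = 24.286 mL/cmH2O.
τ = R × C = 8.727 × 0.02429 L/cmH2O = 0.212 s.
Fraction remaining at end-expiration = e^(−Te/τ) = e^(−0.48/0.212) = 0.1039 → 10.39%.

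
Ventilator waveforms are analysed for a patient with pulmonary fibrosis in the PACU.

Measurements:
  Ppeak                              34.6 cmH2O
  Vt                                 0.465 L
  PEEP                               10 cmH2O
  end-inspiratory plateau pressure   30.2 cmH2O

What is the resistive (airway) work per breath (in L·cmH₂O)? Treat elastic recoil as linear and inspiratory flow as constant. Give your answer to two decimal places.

With constant inspiratory flow the resistive pressure is constant at PIP − Pplat = 34.6 − 30.2 = 4.4 cmH2O, so resistive work = 4.4 × 0.465 = 2.046 L·cmH2O.

2.05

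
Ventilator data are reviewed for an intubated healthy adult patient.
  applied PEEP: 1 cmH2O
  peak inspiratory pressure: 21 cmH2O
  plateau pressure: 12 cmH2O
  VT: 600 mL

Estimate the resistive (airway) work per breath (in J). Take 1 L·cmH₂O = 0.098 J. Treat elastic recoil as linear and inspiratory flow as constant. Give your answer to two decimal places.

With constant inspiratory flow the resistive pressure is constant at PIP − Pplat = 21 − 12 = 9.0 cmH2O, so resistive work = 9.0 × 0.600 = 5.4 L·cmH2O.
× 0.098 J/(L·cmH2O) → 0.5292 J.

0.53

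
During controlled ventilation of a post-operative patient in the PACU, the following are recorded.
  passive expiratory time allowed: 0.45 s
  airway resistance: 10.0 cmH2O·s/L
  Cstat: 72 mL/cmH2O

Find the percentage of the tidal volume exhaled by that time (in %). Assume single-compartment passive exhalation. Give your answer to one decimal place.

τ = R × C = 10.0 × 72 mL/cmH2O = 10.0 × 0.072 L/cmH2O = 0.72 s.
Passive exhalation: V(t)/V₀ = e^(−t/τ) = e^(−0.45/0.72) = 0.5353.
Fraction exhaled = 1 − 0.5353 = 0.4647 → 46.47%.

46.5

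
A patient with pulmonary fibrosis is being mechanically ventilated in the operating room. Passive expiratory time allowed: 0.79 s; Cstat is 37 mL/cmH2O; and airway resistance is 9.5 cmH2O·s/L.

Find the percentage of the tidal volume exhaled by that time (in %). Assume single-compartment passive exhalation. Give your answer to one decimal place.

89.4

τ = R × C = 9.5 × 37 mL/cmH2O = 9.5 × 0.037 L/cmH2O = 0.3515 s.
Passive exhalation: V(t)/V₀ = e^(−t/τ) = e^(−0.79/0.3515) = 0.1057.
Fraction exhaled = 1 − 0.1057 = 0.8943 → 89.43%.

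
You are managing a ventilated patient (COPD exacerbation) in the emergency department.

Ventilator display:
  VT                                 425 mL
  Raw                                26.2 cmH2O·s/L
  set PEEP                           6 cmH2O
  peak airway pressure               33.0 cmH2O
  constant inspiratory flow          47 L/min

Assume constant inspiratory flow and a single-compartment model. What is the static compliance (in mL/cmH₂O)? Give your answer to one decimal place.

Flow: 47 L/min ÷ 60 = 0.7833 L/s.
Equation of motion (constant flow): PIP = Vt/C + R·V̇ + PEEP.
Vt/C = PIP − R·V̇ − PEEP = 33.0 − 26.2×0.7833 − 6 = 33.0 − 20.522 − 6 = 6.478 cmH2O.
C = Vt / 6.478 = 425 / 6.478 = 65.607 mL/cmH2O.

65.6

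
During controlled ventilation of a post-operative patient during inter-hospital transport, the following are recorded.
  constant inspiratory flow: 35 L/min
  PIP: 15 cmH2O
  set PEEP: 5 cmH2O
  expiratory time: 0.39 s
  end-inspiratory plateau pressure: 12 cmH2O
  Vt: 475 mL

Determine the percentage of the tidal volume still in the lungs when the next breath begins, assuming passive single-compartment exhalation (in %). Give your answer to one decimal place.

Flow: 35 L/min ÷ 60 = 0.5833 L/s.
R = (PIP − Pplat)/V̇ = (15 − 12) / 0.5833 = 3.0/0.5833 = 5.143 cmH2O·s/L.
C = Vt/(Pplat − PEEP) = 475.0 / (12 − 5) = 475.0/7.0 = 67.857 mL/cmH2O.
τ = R × C = 5.143 × 0.06786 L/cmH2O = 0.349 s.
Fraction remaining at end-expiration = e^(−Te/τ) = e^(−0.39/0.349) = 0.3271 → 32.71%.

32.7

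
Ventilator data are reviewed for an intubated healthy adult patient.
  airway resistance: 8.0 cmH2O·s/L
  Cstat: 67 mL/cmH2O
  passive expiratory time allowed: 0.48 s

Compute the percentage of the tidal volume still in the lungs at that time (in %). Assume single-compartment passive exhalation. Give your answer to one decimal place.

40.8

τ = R × C = 8.0 × 67 mL/cmH2O = 8.0 × 0.067 L/cmH2O = 0.536 s.
Passive exhalation: V(t)/V₀ = e^(−t/τ) = e^(−0.48/0.536) = 0.4084.
Fraction remaining = 0.4084 → 40.84%.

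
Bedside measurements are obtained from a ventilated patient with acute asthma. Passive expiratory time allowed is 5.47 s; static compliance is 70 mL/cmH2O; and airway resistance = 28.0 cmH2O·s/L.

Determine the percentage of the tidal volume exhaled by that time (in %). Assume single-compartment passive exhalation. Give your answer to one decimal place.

93.9

τ = R × C = 28.0 × 70 mL/cmH2O = 28.0 × 0.070 L/cmH2O = 1.96 s.
Passive exhalation: V(t)/V₀ = e^(−t/τ) = e^(−5.47/1.96) = 0.06137.
Fraction exhaled = 1 − 0.06137 = 0.9386 → 93.86%.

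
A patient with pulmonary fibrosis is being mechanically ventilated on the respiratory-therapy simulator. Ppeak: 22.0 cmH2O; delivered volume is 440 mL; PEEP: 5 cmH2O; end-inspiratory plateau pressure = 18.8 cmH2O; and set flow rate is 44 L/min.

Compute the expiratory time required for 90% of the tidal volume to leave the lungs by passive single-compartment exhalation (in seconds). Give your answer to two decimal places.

0.32

Flow: 44 L/min ÷ 60 = 0.7333 L/s.
R = (PIP − Pplat)/V̇ = (22.0 − 18.8) / 0.7333 = 3.2/0.7333 = 4.364 cmH2O·s/L.
C = Vt/(Pplat − PEEP) = 440.0 / (18.8 − 5) = 440.0/13.8 = 31.884 mL/cmH2O.
τ = R × C = 4.364 × 0.03188 L/cmH2O = 0.1391 s.
t = −τ·ln(1 − 0.90) = −0.1391·ln(0.1) = 0.3203 s.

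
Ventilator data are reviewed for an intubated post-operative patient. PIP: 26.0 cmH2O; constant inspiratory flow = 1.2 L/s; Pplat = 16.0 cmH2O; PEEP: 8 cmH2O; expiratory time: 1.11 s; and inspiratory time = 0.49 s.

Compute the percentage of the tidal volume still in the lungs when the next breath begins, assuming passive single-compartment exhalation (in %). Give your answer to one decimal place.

Vt = flow × Ti = 1.2 L/s × 0.49 s × 1000 mL/L = 588.0 mL.
R = (PIP − Pplat)/V̇ = (26.0 − 16.0) / 1.2 = 10.0/1.2 = 8.333 cmH2O·s/L.
C = Vt/(Pplat − PEEP) = 588.0 / (16.0 − 8) = 588.0/8.0 = 73.5 mL/cmH2O.
τ = R × C = 8.333 × 0.0735 L/cmH2O = 0.6125 s.
Fraction remaining at end-expiration = e^(−Te/τ) = e^(−1.11/0.6125) = 0.1633 → 16.33%.

16.3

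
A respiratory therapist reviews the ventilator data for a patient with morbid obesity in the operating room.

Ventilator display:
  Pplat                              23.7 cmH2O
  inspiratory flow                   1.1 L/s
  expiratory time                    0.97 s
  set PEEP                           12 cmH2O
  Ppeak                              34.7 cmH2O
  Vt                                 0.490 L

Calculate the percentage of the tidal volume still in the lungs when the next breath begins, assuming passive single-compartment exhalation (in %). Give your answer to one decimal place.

R = (PIP − Pplat)/V̇ = (34.7 − 23.7) / 1.1 = 11.0/1.1 = 10.0 cmH2O·s/L.
C = Vt/(Pplat − PEEP) = 490.0 / (23.7 − 12) = 490.0/11.7 = 41.88 mL/cmH2O.
τ = R × C = 10.0 × 0.04188 L/cmH2O = 0.4188 s.
Fraction remaining at end-expiration = e^(−Te/τ) = e^(−0.97/0.4188) = 0.09865 → 9.865%.

9.9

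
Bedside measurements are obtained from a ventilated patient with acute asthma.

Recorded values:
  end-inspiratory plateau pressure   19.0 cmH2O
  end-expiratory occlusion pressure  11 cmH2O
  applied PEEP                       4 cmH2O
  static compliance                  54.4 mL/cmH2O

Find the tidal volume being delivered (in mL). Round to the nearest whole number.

End-expiratory occlusion gives total PEEP = 11 cmH2O (intrinsic PEEP = 11 − 4 = 7). Use total PEEP for the elastic gradient.
Vt = Cstat × (Pplat − PEEPtotal) = 54.4 × (19.0 − 11) = 54.4 × 8.0 = 435.2 mL.

435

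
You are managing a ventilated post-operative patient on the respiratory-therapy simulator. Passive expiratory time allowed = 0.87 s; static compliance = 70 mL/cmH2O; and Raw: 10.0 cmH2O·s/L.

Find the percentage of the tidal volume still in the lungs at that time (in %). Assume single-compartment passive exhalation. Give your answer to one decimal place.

28.9

τ = R × C = 10.0 × 70 mL/cmH2O = 10.0 × 0.070 L/cmH2O = 0.7 s.
Passive exhalation: V(t)/V₀ = e^(−t/τ) = e^(−0.87/0.7) = 0.2886.
Fraction remaining = 0.2886 → 28.86%.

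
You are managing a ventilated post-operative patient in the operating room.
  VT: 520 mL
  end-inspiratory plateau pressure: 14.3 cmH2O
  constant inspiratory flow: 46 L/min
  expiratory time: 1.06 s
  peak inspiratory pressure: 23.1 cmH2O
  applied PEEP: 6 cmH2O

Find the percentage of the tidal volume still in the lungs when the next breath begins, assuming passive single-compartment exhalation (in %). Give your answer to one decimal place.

Flow: 46 L/min ÷ 60 = 0.7667 L/s.
R = (PIP − Pplat)/V̇ = (23.1 − 14.3) / 0.7667 = 8.8/0.7667 = 11.478 cmH2O·s/L.
C = Vt/(Pplat − PEEP) = 520.0 / (14.3 − 6) = 520.0/8.3 = 62.651 mL/cmH2O.
τ = R × C = 11.478 × 0.06265 L/cmH2O = 0.7191 s.
Fraction remaining at end-expiration = e^(−Te/τ) = e^(−1.06/0.7191) = 0.229 → 22.9%.

22.9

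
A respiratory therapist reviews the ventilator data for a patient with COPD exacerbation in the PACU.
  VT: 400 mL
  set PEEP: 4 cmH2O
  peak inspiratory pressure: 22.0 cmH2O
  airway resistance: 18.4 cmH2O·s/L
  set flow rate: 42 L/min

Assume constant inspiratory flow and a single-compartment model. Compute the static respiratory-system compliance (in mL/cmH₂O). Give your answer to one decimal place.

Flow: 42 L/min ÷ 60 = 0.7 L/s.
Equation of motion (constant flow): PIP = Vt/C + R·V̇ + PEEP.
Vt/C = PIP − R·V̇ − PEEP = 22.0 − 18.4×0.7 − 4 = 22.0 − 12.88 − 4 = 5.12 cmH2O.
C = Vt / 5.12 = 400 / 5.12 = 78.125 mL/cmH2O.

78.1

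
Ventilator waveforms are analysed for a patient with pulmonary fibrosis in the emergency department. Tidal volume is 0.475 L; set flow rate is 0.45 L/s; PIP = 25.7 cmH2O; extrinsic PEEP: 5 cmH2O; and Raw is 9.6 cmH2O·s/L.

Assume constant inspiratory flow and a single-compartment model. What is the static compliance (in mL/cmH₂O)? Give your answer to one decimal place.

Equation of motion (constant flow): PIP = Vt/C + R·V̇ + PEEP.
Vt/C = PIP − R·V̇ − PEEP = 25.7 − 9.6×0.45 − 5 = 25.7 − 4.32 − 5 = 16.38 cmH2O.
C = Vt / 16.38 = 475 / 16.38 = 28.999 mL/cmH2O.

29.0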